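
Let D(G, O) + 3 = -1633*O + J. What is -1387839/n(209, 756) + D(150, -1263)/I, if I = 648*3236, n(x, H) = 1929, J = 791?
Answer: -968739472183/1348324704 ≈ -718.48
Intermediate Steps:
D(G, O) = 788 - 1633*O (D(G, O) = -3 + (-1633*O + 791) = -3 + (791 - 1633*O) = 788 - 1633*O)
I = 2096928
-1387839/n(209, 756) + D(150, -1263)/I = -1387839/1929 + (788 - 1633*(-1263))/2096928 = -1387839*1/1929 + (788 + 2062479)*(1/2096928) = -462613/643 + 2063267*(1/2096928) = -462613/643 + 2063267/2096928 = -968739472183/1348324704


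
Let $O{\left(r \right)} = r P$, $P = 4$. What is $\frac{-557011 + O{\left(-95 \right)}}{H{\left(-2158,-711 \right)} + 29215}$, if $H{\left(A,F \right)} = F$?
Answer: $- \frac{557391}{28504} \approx -19.555$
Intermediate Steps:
$O{\left(r \right)} = 4 r$ ($O{\left(r \right)} = r 4 = 4 r$)
$\frac{-557011 + O{\left(-95 \right)}}{H{\left(-2158,-711 \right)} + 29215} = \frac{-557011 + 4 \left(-95\right)}{-711 + 29215} = \frac{-557011 - 380}{28504} = \left(-557391\right) \frac{1}{28504} = - \frac{557391}{28504}$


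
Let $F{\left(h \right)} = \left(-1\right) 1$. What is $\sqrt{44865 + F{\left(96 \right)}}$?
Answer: $8 \sqrt{701} \approx 211.81$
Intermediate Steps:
$F{\left(h \right)} = -1$
$\sqrt{44865 + F{\left(96 \right)}} = \sqrt{44865 - 1} = \sqrt{44864} = 8 \sqrt{701}$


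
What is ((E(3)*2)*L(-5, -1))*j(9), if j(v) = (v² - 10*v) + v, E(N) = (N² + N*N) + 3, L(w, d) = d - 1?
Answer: 0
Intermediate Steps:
L(w, d) = -1 + d
E(N) = 3 + 2*N² (E(N) = (N² + N²) + 3 = 2*N² + 3 = 3 + 2*N²)
j(v) = v² - 9*v
((E(3)*2)*L(-5, -1))*j(9) = (((3 + 2*3²)*2)*(-1 - 1))*(9*(-9 + 9)) = (((3 + 2*9)*2)*(-2))*(9*0) = (((3 + 18)*2)*(-2))*0 = ((21*2)*(-2))*0 = (42*(-2))*0 = -84*0 = 0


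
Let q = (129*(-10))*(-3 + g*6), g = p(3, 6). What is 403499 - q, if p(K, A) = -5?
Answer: 360929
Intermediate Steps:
g = -5
q = 42570 (q = (129*(-10))*(-3 - 5*6) = -1290*(-3 - 30) = -1290*(-33) = 42570)
403499 - q = 403499 - 1*42570 = 403499 - 42570 = 360929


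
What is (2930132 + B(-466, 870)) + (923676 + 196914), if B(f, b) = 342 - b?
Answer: 4050194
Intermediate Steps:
(2930132 + B(-466, 870)) + (923676 + 196914) = (2930132 + (342 - 1*870)) + (923676 + 196914) = (2930132 + (342 - 870)) + 1120590 = (2930132 - 528) + 1120590 = 2929604 + 1120590 = 4050194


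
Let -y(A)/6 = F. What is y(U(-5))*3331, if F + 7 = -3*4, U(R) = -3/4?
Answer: 379734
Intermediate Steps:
U(R) = -¾ (U(R) = -3*¼ = -¾)
F = -19 (F = -7 - 3*4 = -7 - 12 = -19)
y(A) = 114 (y(A) = -6*(-19) = 114)
y(U(-5))*3331 = 114*3331 = 379734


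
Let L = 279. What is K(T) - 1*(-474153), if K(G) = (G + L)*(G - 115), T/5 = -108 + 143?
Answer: 501393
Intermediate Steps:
T = 175 (T = 5*(-108 + 143) = 5*35 = 175)
K(G) = (-115 + G)*(279 + G) (K(G) = (G + 279)*(G - 115) = (279 + G)*(-115 + G) = (-115 + G)*(279 + G))
K(T) - 1*(-474153) = (-32085 + 175**2 + 164*175) - 1*(-474153) = (-32085 + 30625 + 28700) + 474153 = 27240 + 474153 = 501393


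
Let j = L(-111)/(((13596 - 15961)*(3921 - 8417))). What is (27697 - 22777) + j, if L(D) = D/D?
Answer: 52314556801/10633040 ≈ 4920.0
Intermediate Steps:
L(D) = 1
j = 1/10633040 (j = 1/((13596 - 15961)*(3921 - 8417)) = 1/(-2365*(-4496)) = 1/10633040 ≈ 9.4047e-8)
(27697 - 22777) + j = (27697 - 22777) + 1/10633040 = 4920 + 1/10633040 = 52314556801/10633040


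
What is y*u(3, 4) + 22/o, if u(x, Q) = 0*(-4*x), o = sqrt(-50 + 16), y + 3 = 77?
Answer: -11*I*sqrt(34)/17 ≈ -3.773*I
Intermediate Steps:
y = 74 (y = -3 + 77 = 74)
o = I*sqrt(34) (o = sqrt(-34) = I*sqrt(34) ≈ 5.8309*I)
u(x, Q) = 0
y*u(3, 4) + 22/o = 74*0 + 22/((I*sqrt(34))) = 0 + 22*(-I*sqrt(34)/34) = 0 - 11*I*sqrt(34)/17 = -11*I*sqrt(34)/17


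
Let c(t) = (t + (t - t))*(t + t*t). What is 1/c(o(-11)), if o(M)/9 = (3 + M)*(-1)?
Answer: 1/378432 ≈ 2.6425e-6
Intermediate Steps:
o(M) = -27 - 9*M (o(M) = 9*((3 + M)*(-1)) = 9*(-3 - M) = -27 - 9*M)
c(t) = t*(t + t²) (c(t) = (t + 0)*(t + t²) = t*(t + t²))
1/c(o(-11)) = 1/((-27 - 9*(-11))²*(1 + (-27 - 9*(-11)))) = 1/((-27 + 99)²*(1 + (-27 + 99))) = 1/(72²*(1 + 72)) = 1/(5184*73) = 1/378432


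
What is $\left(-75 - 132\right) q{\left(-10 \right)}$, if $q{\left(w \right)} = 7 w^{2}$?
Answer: $-144900$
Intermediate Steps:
$\left(-75 - 132\right) q{\left(-10 \right)} = \left(-75 - 132\right) 7 \left(-10\right)^{2} = - 207 \cdot 7 \cdot 100 = \left(-207\right) 700 = -144900$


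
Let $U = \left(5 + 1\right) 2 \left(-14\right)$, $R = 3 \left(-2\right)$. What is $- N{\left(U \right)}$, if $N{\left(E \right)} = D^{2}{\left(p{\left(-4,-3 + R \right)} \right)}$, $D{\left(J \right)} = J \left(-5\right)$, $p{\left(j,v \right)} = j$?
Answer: $-400$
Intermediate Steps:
$R = -6$
$D{\left(J \right)} = - 5 J$
$U = -168$ ($U = 6 \cdot 2 \left(-14\right) = 12 \left(-14\right) = -168$)
$N{\left(E \right)} = 400$ ($N{\left(E \right)} = \left(\left(-5\right) \left(-4\right)\right)^{2} = 20^{2} = 400$)
$- N{\left(U \right)} = \left(-1\right) 400 = -400$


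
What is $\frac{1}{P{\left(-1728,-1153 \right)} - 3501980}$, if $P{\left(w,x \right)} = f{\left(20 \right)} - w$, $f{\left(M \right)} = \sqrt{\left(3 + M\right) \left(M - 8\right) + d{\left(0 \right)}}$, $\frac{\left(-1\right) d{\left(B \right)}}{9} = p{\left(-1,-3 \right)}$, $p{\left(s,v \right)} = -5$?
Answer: $- \frac{3500252}{12251764063183} - \frac{\sqrt{321}}{12251764063183} \approx -2.857 \cdot 10^{-7}$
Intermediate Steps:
$d{\left(B \right)} = 45$ ($d{\left(B \right)} = \left(-9\right) \left(-5\right) = 45$)
$f{\left(M \right)} = \sqrt{45 + \left(-8 + M\right) \left(3 + M\right)}$ ($f{\left(M \right)} = \sqrt{\left(3 + M\right) \left(M - 8\right) + 45} = \sqrt{\left(3 + M\right) \left(-8 + M\right) + 45} = \sqrt{\left(-8 + M\right) \left(3 + M\right) + 45} = \sqrt{45 + \left(-8 + M\right) \left(3 + M\right)}$)
$P{\left(w,x \right)} = \sqrt{321} - w$ ($P{\left(w,x \right)} = \sqrt{21 + 20^{2} - 100} - w = \sqrt{21 + 400 - 100} - w = \sqrt{321} - w$)
$\frac{1}{P{\left(-1728,-1153 \right)} - 3501980} = \frac{1}{\left(\sqrt{321} - -1728\right) - 3501980} = \frac{1}{\left(\sqrt{321} + 1728\right) - 3501980} = \frac{1}{\left(1728 + \sqrt{321}\right) - 3501980} = \frac{1}{-3500252 + \sqrt{321}}$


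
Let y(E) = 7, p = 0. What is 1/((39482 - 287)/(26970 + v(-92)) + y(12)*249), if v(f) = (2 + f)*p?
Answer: 1798/3136527 ≈ 0.00057325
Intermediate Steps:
v(f) = 0 (v(f) = (2 + f)*0 = 0)
1/((39482 - 287)/(26970 + v(-92)) + y(12)*249) = 1/((39482 - 287)/(26970 + 0) + 7*249) = 1/(39195/26970 + 1743) = 1/(39195*(1/26970) + 1743) = 1/(2613/1798 + 1743) = 1/(3136527/1798) = 1798/3136527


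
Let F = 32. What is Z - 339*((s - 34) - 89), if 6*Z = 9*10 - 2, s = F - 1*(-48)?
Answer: 43775/3 ≈ 14592.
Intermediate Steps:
s = 80 (s = 32 - 1*(-48) = 32 + 48 = 80)
Z = 44/3 (Z = (9*10 - 2)/6 = (90 - 2)/6 = (⅙)*88 = 44/3 ≈ 14.667)
Z - 339*((s - 34) - 89) = 44/3 - 339*((80 - 34) - 89) = 44/3 - 339*(46 - 89) = 44/3 - 339*(-43) = 44/3 + 14577 = 43775/3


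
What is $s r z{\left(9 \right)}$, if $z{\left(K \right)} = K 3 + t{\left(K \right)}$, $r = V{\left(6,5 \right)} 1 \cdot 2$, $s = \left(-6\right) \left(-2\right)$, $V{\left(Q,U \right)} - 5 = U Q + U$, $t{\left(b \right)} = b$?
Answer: $34560$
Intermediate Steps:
$V{\left(Q,U \right)} = 5 + U + Q U$ ($V{\left(Q,U \right)} = 5 + \left(U Q + U\right) = 5 + \left(Q U + U\right) = 5 + \left(U + Q U\right) = 5 + U + Q U$)
$s = 12$
$r = 80$ ($r = \left(5 + 5 + 6 \cdot 5\right) 1 \cdot 2 = \left(5 + 5 + 30\right) 1 \cdot 2 = 40 \cdot 1 \cdot 2 = 40 \cdot 2 = 80$)
$z{\left(K \right)} = 4 K$ ($z{\left(K \right)} = K 3 + K = 3 K + K = 4 K$)
$s r z{\left(9 \right)} = 12 \cdot 80 \cdot 4 \cdot 9 = 960 \cdot 36 = 34560$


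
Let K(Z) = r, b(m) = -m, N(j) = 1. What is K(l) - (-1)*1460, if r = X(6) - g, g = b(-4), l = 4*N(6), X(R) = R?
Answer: 1462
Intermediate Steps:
l = 4 (l = 4*1 = 4)
g = 4 (g = -1*(-4) = 4)
r = 2 (r = 6 - 1*4 = 6 - 4 = 2)
K(Z) = 2
K(l) - (-1)*1460 = 2 - (-1)*1460 = 2 - 1*(-1460) = 2 + 1460 = 1462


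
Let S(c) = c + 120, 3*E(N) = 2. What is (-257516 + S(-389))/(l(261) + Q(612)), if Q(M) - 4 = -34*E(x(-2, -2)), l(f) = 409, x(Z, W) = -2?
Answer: -773355/1171 ≈ -660.42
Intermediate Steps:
E(N) = ⅔ (E(N) = (⅓)*2 = ⅔)
S(c) = 120 + c
Q(M) = -56/3 (Q(M) = 4 - 34*⅔ = 4 - 68/3 = -56/3)
(-257516 + S(-389))/(l(261) + Q(612)) = (-257516 + (120 - 389))/(409 - 56/3) = (-257516 - 269)/(1171/3) = -257785*3/1171 = -773355/1171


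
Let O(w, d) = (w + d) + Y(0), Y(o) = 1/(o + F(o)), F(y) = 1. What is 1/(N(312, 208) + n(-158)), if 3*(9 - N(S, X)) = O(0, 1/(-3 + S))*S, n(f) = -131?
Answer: -309/69938 ≈ -0.0044182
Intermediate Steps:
Y(o) = 1/(1 + o) (Y(o) = 1/(o + 1) = 1/(1 + o))
O(w, d) = 1 + d + w (O(w, d) = (w + d) + 1/(1 + 0) = (d + w) + 1/1 = (d + w) + 1 = 1 + d + w)
N(S, X) = 9 - S*(1 + 1/(-3 + S))/3 (N(S, X) = 9 - (1 + 1/(-3 + S) + 0)*S/3 = 9 - (1 + 1/(-3 + S))*S/3 = 9 - S*(1 + 1/(-3 + S))/3)
1/(N(312, 208) + n(-158)) = 1/((-81 - 1*312**2 + 29*312)/(3*(-3 + 312)) - 131) = 1/((1/3)*(-81 - 1*97344 + 9048)/309 - 131) = 1/((1/3)*(1/309)*(-81 - 97344 + 9048) - 131) = 1/((1/3)*(1/309)*(-88377) - 131) = 1/(-29459/309 - 131) = 1/(-69938/309) = -309/69938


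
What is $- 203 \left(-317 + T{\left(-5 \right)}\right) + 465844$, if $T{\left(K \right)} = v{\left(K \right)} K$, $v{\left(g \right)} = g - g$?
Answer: $530195$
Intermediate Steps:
$v{\left(g \right)} = 0$
$T{\left(K \right)} = 0$ ($T{\left(K \right)} = 0 K = 0$)
$- 203 \left(-317 + T{\left(-5 \right)}\right) + 465844 = - 203 \left(-317 + 0\right) + 465844 = \left(-203\right) \left(-317\right) + 465844 = 64351 + 465844 = 530195$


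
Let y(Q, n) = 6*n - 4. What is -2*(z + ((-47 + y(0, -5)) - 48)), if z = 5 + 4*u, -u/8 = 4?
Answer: 504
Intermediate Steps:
u = -32 (u = -8*4 = -32)
y(Q, n) = -4 + 6*n
z = -123 (z = 5 + 4*(-32) = 5 - 128 = -123)
-2*(z + ((-47 + y(0, -5)) - 48)) = -2*(-123 + ((-47 + (-4 + 6*(-5))) - 48)) = -2*(-123 + ((-47 + (-4 - 30)) - 48)) = -2*(-123 + ((-47 - 34) - 48)) = -2*(-123 + (-81 - 48)) = -2*(-123 - 129) = -2*(-252) = 504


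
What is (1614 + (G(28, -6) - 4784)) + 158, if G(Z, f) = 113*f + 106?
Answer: -3584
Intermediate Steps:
G(Z, f) = 106 + 113*f
(1614 + (G(28, -6) - 4784)) + 158 = (1614 + ((106 + 113*(-6)) - 4784)) + 158 = (1614 + ((106 - 678) - 4784)) + 158 = (1614 + (-572 - 4784)) + 158 = (1614 - 5356) + 158 = -3742 + 158 = -3584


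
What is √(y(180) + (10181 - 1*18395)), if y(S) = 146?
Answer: 2*I*√2017 ≈ 89.822*I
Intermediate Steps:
√(y(180) + (10181 - 1*18395)) = √(146 + (10181 - 1*18395)) = √(146 + (10181 - 18395)) = √(146 - 8214) = √(-8068) = 2*I*√2017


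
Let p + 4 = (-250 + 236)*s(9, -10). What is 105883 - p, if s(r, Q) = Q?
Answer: 105747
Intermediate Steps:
p = 136 (p = -4 + (-250 + 236)*(-10) = -4 - 14*(-10) = -4 + 140 = 136)
105883 - p = 105883 - 1*136 = 105883 - 136 = 105747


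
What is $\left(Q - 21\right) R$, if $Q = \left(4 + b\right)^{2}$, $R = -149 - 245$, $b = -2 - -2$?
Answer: $1970$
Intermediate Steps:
$b = 0$ ($b = -2 + 2 = 0$)
$R = -394$
$Q = 16$ ($Q = \left(4 + 0\right)^{2} = 4^{2} = 16$)
$\left(Q - 21\right) R = \left(16 - 21\right) \left(-394\right) = \left(-5\right) \left(-394\right) = 1970$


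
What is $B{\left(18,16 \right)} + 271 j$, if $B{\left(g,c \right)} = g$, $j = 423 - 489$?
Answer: $-17868$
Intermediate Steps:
$j = -66$ ($j = 423 - 489 = -66$)
$B{\left(18,16 \right)} + 271 j = 18 + 271 \left(-66\right) = 18 - 17886 = -17868$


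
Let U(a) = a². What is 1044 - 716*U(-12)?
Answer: -102060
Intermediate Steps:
1044 - 716*U(-12) = 1044 - 716*(-12)² = 1044 - 716*144 = 1044 - 103104 = -102060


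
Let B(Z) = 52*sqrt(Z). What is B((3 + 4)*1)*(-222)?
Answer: -11544*sqrt(7) ≈ -30543.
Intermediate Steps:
B((3 + 4)*1)*(-222) = (52*sqrt((3 + 4)*1))*(-222) = (52*sqrt(7*1))*(-222) = (52*sqrt(7))*(-222) = -11544*sqrt(7)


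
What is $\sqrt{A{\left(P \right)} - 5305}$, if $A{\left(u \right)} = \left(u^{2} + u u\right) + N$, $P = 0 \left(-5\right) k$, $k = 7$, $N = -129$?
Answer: $i \sqrt{5434} \approx 73.716 i$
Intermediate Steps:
$P = 0$ ($P = 0 \left(-5\right) 7 = 0 \cdot 7 = 0$)
$A{\left(u \right)} = -129 + 2 u^{2}$ ($A{\left(u \right)} = \left(u^{2} + u u\right) - 129 = \left(u^{2} + u^{2}\right) - 129 = 2 u^{2} - 129 = -129 + 2 u^{2}$)
$\sqrt{A{\left(P \right)} - 5305} = \sqrt{\left(-129 + 2 \cdot 0^{2}\right) - 5305} = \sqrt{\left(-129 + 2 \cdot 0\right) - 5305} = \sqrt{\left(-129 + 0\right) - 5305} = \sqrt{-129 - 5305} = \sqrt{-5434} = i \sqrt{5434}$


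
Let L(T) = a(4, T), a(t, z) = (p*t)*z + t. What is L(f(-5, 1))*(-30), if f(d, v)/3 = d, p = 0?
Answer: -120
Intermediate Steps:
f(d, v) = 3*d
a(t, z) = t (a(t, z) = (0*t)*z + t = 0*z + t = 0 + t = t)
L(T) = 4
L(f(-5, 1))*(-30) = 4*(-30) = -120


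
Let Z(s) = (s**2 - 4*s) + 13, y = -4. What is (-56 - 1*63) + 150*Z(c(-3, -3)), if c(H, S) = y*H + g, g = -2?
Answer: 10831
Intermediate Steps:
c(H, S) = -2 - 4*H (c(H, S) = -4*H - 2 = -2 - 4*H)
Z(s) = 13 + s**2 - 4*s
(-56 - 1*63) + 150*Z(c(-3, -3)) = (-56 - 1*63) + 150*(13 + (-2 - 4*(-3))**2 - 4*(-2 - 4*(-3))) = (-56 - 63) + 150*(13 + (-2 + 12)**2 - 4*(-2 + 12)) = -119 + 150*(13 + 10**2 - 4*10) = -119 + 150*(13 + 100 - 40) = -119 + 150*73 = -119 + 10950 = 10831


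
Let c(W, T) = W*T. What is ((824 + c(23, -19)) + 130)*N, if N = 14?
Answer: 7238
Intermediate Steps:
c(W, T) = T*W
((824 + c(23, -19)) + 130)*N = ((824 - 19*23) + 130)*14 = ((824 - 437) + 130)*14 = (387 + 130)*14 = 517*14 = 7238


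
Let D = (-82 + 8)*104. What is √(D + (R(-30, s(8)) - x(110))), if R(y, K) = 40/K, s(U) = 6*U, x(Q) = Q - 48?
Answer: I*√279258/6 ≈ 88.075*I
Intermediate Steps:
x(Q) = -48 + Q
D = -7696 (D = -74*104 = -7696)
√(D + (R(-30, s(8)) - x(110))) = √(-7696 + (40/((6*8)) - (-48 + 110))) = √(-7696 + (40/48 - 1*62)) = √(-7696 + (40*(1/48) - 62)) = √(-7696 + (⅚ - 62)) = √(-7696 - 367/6) = √(-46543/6) = I*√279258/6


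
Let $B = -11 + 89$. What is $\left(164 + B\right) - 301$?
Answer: $-59$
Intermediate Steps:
$B = 78$
$\left(164 + B\right) - 301 = \left(164 + 78\right) - 301 = 242 - 301 = -59$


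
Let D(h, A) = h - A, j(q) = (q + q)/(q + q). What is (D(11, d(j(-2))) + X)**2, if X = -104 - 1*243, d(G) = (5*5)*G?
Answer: 130321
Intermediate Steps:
j(q) = 1 (j(q) = (2*q)/((2*q)) = (2*q)*(1/(2*q)) = 1)
d(G) = 25*G
X = -347 (X = -104 - 243 = -347)
(D(11, d(j(-2))) + X)**2 = ((11 - 25) - 347)**2 = (-14 - 347)**2 = (-361)**2 = 130321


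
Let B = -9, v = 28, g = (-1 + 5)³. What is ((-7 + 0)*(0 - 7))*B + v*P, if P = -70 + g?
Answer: -609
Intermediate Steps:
g = 64 (g = 4³ = 64)
P = -6 (P = -70 + 64 = -6)
((-7 + 0)*(0 - 7))*B + v*P = ((-7 + 0)*(0 - 7))*(-9) + 28*(-6) = -7*(-7)*(-9) - 168 = 49*(-9) - 168 = -441 - 168 = -609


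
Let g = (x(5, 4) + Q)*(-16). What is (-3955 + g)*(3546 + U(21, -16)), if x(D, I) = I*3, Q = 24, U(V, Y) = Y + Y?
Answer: -15921934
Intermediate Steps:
U(V, Y) = 2*Y
x(D, I) = 3*I
g = -576 (g = (3*4 + 24)*(-16) = (12 + 24)*(-16) = 36*(-16) = -576)
(-3955 + g)*(3546 + U(21, -16)) = (-3955 - 576)*(3546 + 2*(-16)) = -4531*(3546 - 32) = -4531*3514 = -15921934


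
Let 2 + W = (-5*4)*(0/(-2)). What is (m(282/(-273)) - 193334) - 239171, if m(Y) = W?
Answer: -432507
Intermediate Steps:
W = -2 (W = -2 + (-5*4)*(0/(-2)) = -2 - 0*(-1)/2 = -2 - 20*0 = -2 + 0 = -2)
m(Y) = -2
(m(282/(-273)) - 193334) - 239171 = (-2 - 193334) - 239171 = -193336 - 239171 = -432507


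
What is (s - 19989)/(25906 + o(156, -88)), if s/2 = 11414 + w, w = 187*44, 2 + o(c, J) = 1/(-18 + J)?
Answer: 120310/161519 ≈ 0.74487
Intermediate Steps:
o(c, J) = -2 + 1/(-18 + J)
w = 8228
s = 39284 (s = 2*(11414 + 8228) = 2*19642 = 39284)
(s - 19989)/(25906 + o(156, -88)) = (39284 - 19989)/(25906 + (37 - 2*(-88))/(-18 - 88)) = 19295/(25906 + (37 + 176)/(-106)) = 19295/(25906 - 1/106*213) = 19295/(25906 - 213/106) = 19295/(2745823/106) = 19295*(106/2745823) = 120310/161519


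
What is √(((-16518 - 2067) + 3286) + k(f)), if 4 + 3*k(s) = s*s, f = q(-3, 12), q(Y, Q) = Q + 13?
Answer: 14*I*√77 ≈ 122.85*I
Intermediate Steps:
q(Y, Q) = 13 + Q
f = 25 (f = 13 + 12 = 25)
k(s) = -4/3 + s²/3 (k(s) = -4/3 + (s*s)/3 = -4/3 + s²/3)
√(((-16518 - 2067) + 3286) + k(f)) = √(((-16518 - 2067) + 3286) + (-4/3 + (⅓)*25²)) = √((-18585 + 3286) + (-4/3 + (⅓)*625)) = √(-15299 + (-4/3 + 625/3)) = √(-15299 + 207) = √(-15092) = 14*I*√77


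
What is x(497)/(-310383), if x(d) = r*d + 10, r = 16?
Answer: -2654/103461 ≈ -0.025652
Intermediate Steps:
x(d) = 10 + 16*d (x(d) = 16*d + 10 = 10 + 16*d)
x(497)/(-310383) = (10 + 16*497)/(-310383) = (10 + 7952)*(-1/310383) = 7962*(-1/310383) = -2654/103461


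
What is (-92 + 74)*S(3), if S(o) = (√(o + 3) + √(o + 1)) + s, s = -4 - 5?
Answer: 126 - 18*√6 ≈ 81.909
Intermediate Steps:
s = -9
S(o) = -9 + √(1 + o) + √(3 + o) (S(o) = (√(o + 3) + √(o + 1)) - 9 = (√(3 + o) + √(1 + o)) - 9 = (√(1 + o) + √(3 + o)) - 9 = -9 + √(1 + o) + √(3 + o))
(-92 + 74)*S(3) = (-92 + 74)*(-9 + √(1 + 3) + √(3 + 3)) = -18*(-9 + √4 + √6) = -18*(-9 + 2 + √6) = -18*(-7 + √6) = 126 - 18*√6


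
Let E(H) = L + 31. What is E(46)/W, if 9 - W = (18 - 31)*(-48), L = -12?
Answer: -19/615 ≈ -0.030894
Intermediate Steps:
E(H) = 19 (E(H) = -12 + 31 = 19)
W = -615 (W = 9 - (18 - 31)*(-48) = 9 - (-13)*(-48) = 9 - 1*624 = 9 - 624 = -615)
E(46)/W = 19/(-615) = 19*(-1/615) = -19/615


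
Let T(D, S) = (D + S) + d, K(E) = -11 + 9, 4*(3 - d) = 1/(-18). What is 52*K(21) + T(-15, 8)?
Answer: -7775/72 ≈ -107.99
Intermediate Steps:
d = 217/72 (d = 3 - ¼/(-18) = 3 - ¼*(-1/18) = 3 + 1/72 = 217/72 ≈ 3.0139)
K(E) = -2
T(D, S) = 217/72 + D + S (T(D, S) = (D + S) + 217/72 = 217/72 + D + S)
52*K(21) + T(-15, 8) = 52*(-2) + (217/72 - 15 + 8) = -104 - 287/72 = -7775/72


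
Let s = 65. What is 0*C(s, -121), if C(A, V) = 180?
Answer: 0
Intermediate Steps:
0*C(s, -121) = 0*180 = 0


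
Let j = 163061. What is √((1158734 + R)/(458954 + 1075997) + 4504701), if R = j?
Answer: √10613413511259914146/1534951 ≈ 2122.4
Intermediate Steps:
R = 163061
√((1158734 + R)/(458954 + 1075997) + 4504701) = √((1158734 + 163061)/(458954 + 1075997) + 4504701) = √(1321795/1534951 + 4504701) = √(6914496626446/1534951) = √10613413511259914146/1534951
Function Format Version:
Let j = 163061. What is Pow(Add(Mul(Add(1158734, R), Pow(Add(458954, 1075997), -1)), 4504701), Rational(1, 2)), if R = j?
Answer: Mul(Rational(1, 1534951), Pow(10613413511259914146, Rational(1, 2))) ≈ 2122.4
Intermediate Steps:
R = 163061
Pow(Add(Mul(Add(1158734, R), Pow(Add(458954, 1075997), -1)), 4504701), Rational(1, 2)) = Pow(Add(Mul(Add(1158734, 163061), Pow(Add(458954, 1075997), -1)), 4504701), Rational(1, 2)) = Pow(Add(Mul(1321795, Pow(1534951, -1)), 4504701), Rational(1, 2)) = Pow(Add(Mul(1321795, Rational(1, 1534951)), 4504701), Rational(1, 2)) = Pow(Add(Rational(1321795, 1534951), 4504701), Rational(1, 2)) = Pow(Rational(6914496626446, 1534951), Rational(1, 2)) = Mul(Rational(1, 1534951), Pow(10613413511259914146, Rational(1, 2)))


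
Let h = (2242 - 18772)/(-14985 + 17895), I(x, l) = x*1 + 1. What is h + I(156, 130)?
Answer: 14678/97 ≈ 151.32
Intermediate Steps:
I(x, l) = 1 + x (I(x, l) = x + 1 = 1 + x)
h = -551/97 (h = -16530/2910 = -16530*1/2910 = -551/97 ≈ -5.6804)
h + I(156, 130) = -551/97 + (1 + 156) = -551/97 + 157 = 14678/97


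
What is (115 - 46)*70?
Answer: 4830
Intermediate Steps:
(115 - 46)*70 = 69*70 = 4830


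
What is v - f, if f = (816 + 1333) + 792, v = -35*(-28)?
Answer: -1961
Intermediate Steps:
v = 980
f = 2941 (f = 2149 + 792 = 2941)
v - f = 980 - 1*2941 = 980 - 2941 = -1961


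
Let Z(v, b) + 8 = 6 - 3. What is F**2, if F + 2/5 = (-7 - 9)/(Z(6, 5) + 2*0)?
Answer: 196/25 ≈ 7.8400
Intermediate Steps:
Z(v, b) = -5 (Z(v, b) = -8 + (6 - 3) = -8 + 3 = -5)
F = 14/5 (F = -2/5 + (-7 - 9)/(-5 + 2*0) = -2/5 - 16/(-5 + 0) = -2/5 - 16/(-5) = -2/5 - 16*(-1/5) = -2/5 + 16/5 = 14/5 ≈ 2.8000)
F**2 = (14/5)**2 = 196/25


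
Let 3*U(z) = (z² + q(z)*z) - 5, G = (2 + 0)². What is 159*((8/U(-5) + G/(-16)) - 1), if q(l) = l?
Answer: -2279/20 ≈ -113.95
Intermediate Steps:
G = 4 (G = 2² = 4)
U(z) = -5/3 + 2*z²/3 (U(z) = ((z² + z*z) - 5)/3 = ((z² + z²) - 5)/3 = (2*z² - 5)/3 = (-5 + 2*z²)/3 = -5/3 + 2*z²/3)
159*((8/U(-5) + G/(-16)) - 1) = 159*((8/(-5/3 + (⅔)*(-5)²) + 4/(-16)) - 1) = 159*((8/(-5/3 + (⅔)*25) + 4*(-1/16)) - 1) = 159*((8/(-5/3 + 50/3) - ¼) - 1) = 159*((8/15 - ¼) - 1) = 159*(17/60 - 1) = 159*(-43/60) = -2279/20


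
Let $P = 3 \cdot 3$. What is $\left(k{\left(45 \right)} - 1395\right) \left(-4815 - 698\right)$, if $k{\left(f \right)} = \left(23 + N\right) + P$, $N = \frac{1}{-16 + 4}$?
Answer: $\frac{90176141}{12} \approx 7.5147 \cdot 10^{6}$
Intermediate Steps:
$N = - \frac{1}{12}$ ($N = \frac{1}{-12} = - \frac{1}{12} \approx -0.083333$)
$P = 9$
$k{\left(f \right)} = \frac{383}{12}$ ($k{\left(f \right)} = \left(23 - \frac{1}{12}\right) + 9 = \frac{275}{12} + 9 = \frac{383}{12}$)
$\left(k{\left(45 \right)} - 1395\right) \left(-4815 - 698\right) = \left(\frac{383}{12} - 1395\right) \left(-4815 - 698\right) = \left(- \frac{16357}{12}\right) \left(-5513\right) = \frac{90176141}{12}$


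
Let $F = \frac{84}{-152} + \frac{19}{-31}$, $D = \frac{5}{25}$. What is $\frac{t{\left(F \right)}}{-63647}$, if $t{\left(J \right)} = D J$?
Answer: $\frac{1373}{374880830} \approx 3.6625 \cdot 10^{-6}$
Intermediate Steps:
$D = \frac{1}{5}$ ($D = 5 \cdot \frac{1}{25} = \frac{1}{5} \approx 0.2$)
$F = - \frac{1373}{1178}$ ($F = 84 \left(- \frac{1}{152}\right) + 19 \left(- \frac{1}{31}\right) = - \frac{21}{38} - \frac{19}{31} = - \frac{1373}{1178} \approx -1.1655$)
$t{\left(J \right)} = \frac{J}{5}$
$\frac{t{\left(F \right)}}{-63647} = \frac{\frac{1}{5} \left(- \frac{1373}{1178}\right)}{-63647} = \left(- \frac{1373}{5890}\right) \left(- \frac{1}{63647}\right) = \frac{1373}{374880830}$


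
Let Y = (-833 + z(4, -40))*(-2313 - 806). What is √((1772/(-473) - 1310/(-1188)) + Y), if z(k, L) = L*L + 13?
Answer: I*√176350924622994/8514 ≈ 1559.8*I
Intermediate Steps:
z(k, L) = 13 + L² (z(k, L) = L² + 13 = 13 + L²)
Y = -2432820 (Y = (-833 + (13 + (-40)²))*(-2313 - 806) = (-833 + (13 + 1600))*(-3119) = (-833 + 1613)*(-3119) = 780*(-3119) = -2432820)
√((1772/(-473) - 1310/(-1188)) + Y) = √((1772/(-473) - 1310/(-1188)) - 2432820) = √((1772*(-1/473) - 1310*(-1/1188)) - 2432820) = √((-1772/473 + 655/594) - 2432820) = √(-67523/25542 - 2432820) = √(-62139155963/25542) = I*√176350924622994/8514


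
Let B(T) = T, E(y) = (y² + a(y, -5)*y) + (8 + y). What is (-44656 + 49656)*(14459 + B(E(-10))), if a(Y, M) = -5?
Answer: 73035000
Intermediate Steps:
E(y) = 8 + y² - 4*y (E(y) = (y² - 5*y) + (8 + y) = 8 + y² - 4*y)
(-44656 + 49656)*(14459 + B(E(-10))) = (-44656 + 49656)*(14459 + (8 + (-10)² - 4*(-10))) = 5000*(14459 + (8 + 100 + 40)) = 5000*(14459 + 148) = 5000*14607 = 73035000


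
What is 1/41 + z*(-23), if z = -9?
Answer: 8488/41 ≈ 207.02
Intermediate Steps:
1/41 + z*(-23) = 1/41 - 9*(-23) = 1/41 + 207 = 8488/41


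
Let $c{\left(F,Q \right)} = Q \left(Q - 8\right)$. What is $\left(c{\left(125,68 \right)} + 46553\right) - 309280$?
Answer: $-258647$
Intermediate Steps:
$c{\left(F,Q \right)} = Q \left(-8 + Q\right)$
$\left(c{\left(125,68 \right)} + 46553\right) - 309280 = \left(68 \left(-8 + 68\right) + 46553\right) - 309280 = \left(68 \cdot 60 + 46553\right) - 309280 = \left(4080 + 46553\right) - 309280 = 50633 - 309280 = -258647$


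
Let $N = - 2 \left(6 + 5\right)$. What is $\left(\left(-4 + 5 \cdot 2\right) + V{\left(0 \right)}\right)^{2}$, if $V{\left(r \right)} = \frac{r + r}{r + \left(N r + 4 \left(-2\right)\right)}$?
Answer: $36$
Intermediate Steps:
$N = -22$ ($N = \left(-2\right) 11 = -22$)
$V{\left(r \right)} = \frac{2 r}{-8 - 21 r}$ ($V{\left(r \right)} = \frac{r + r}{r - \left(8 + 22 r\right)} = \frac{2 r}{r - \left(8 + 22 r\right)} = \frac{2 r}{-8 - 21 r}$)
$\left(\left(-4 + 5 \cdot 2\right) + V{\left(0 \right)}\right)^{2} = \left(\left(-4 + 5 \cdot 2\right) - \frac{0}{8 + 21 \cdot 0}\right)^{2} = \left(\left(-4 + 10\right) - \frac{0}{8 + 0}\right)^{2} = \left(6 - \frac{0}{8}\right)^{2} = \left(6 - 0 \cdot \frac{1}{8}\right)^{2} = \left(6 + 0\right)^{2} = 6^{2} = 36$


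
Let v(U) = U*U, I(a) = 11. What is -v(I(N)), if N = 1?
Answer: -121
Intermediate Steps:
v(U) = U**2
-v(I(N)) = -1*11**2 = -1*121 = -121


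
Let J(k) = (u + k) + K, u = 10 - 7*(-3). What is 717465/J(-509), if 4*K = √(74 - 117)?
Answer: -5487172320/3655787 - 2869860*I*√43/3655787 ≈ -1501.0 - 5.1477*I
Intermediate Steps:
u = 31 (u = 10 + 21 = 31)
K = I*√43/4 (K = √(74 - 117)/4 = √(-43)/4 = (I*√43)/4 = I*√43/4 ≈ 1.6394*I)
J(k) = 31 + k + I*√43/4 (J(k) = (31 + k) + I*√43/4 = 31 + k + I*√43/4)
717465/J(-509) = 717465/(31 - 509 + I*√43/4) = 717465/(-478 + I*√43/4)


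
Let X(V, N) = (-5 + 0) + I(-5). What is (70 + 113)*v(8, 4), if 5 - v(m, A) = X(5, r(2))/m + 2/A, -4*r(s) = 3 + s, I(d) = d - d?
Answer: 7503/8 ≈ 937.88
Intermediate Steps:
I(d) = 0
r(s) = -3/4 - s/4 (r(s) = -(3 + s)/4 = -3/4 - s/4)
X(V, N) = -5 (X(V, N) = (-5 + 0) + 0 = -5 + 0 = -5)
v(m, A) = 5 - 2/A + 5/m (v(m, A) = 5 - (-5/m + 2/A) = 5 + (-2/A + 5/m) = 5 - 2/A + 5/m)
(70 + 113)*v(8, 4) = (70 + 113)*(5 - 2/4 + 5/8) = 183*(5 - 2*1/4 + 5*(1/8)) = 183*(5 - 1/2 + 5/8) = 183*(41/8) = 7503/8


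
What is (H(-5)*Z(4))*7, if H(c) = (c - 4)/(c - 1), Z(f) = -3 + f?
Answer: 21/2 ≈ 10.500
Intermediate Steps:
H(c) = (-4 + c)/(-1 + c)
(H(-5)*Z(4))*7 = (((-4 - 5)/(-1 - 5))*(-3 + 4))*7 = ((-9/(-6))*1)*7 = (-⅙*(-9)*1)*7 = ((3/2)*1)*7 = (3/2)*7 = 21/2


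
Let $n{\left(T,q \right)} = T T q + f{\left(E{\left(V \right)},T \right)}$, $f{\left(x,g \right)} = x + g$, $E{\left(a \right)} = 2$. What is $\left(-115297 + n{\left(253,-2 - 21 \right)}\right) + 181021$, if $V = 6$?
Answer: $-1406228$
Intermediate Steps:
$f{\left(x,g \right)} = g + x$
$n{\left(T,q \right)} = 2 + T + q T^{2}$ ($n{\left(T,q \right)} = T T q + \left(T + 2\right) = T^{2} q + \left(2 + T\right) = q T^{2} + \left(2 + T\right) = 2 + T + q T^{2}$)
$\left(-115297 + n{\left(253,-2 - 21 \right)}\right) + 181021 = \left(-115297 + \left(2 + 253 + \left(-2 - 21\right) 253^{2}\right)\right) + 181021 = \left(-115297 + \left(2 + 253 + \left(-2 - 21\right) 64009\right)\right) + 181021 = \left(-115297 + \left(2 + 253 - 1472207\right)\right) + 181021 = \left(-115297 - 1471952\right) + 181021 = -1587249 + 181021 = -1406228$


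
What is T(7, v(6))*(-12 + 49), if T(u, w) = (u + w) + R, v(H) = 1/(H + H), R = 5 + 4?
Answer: 7141/12 ≈ 595.08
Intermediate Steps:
R = 9
v(H) = 1/(2*H)
T(u, w) = 9 + u + w (T(u, w) = (u + w) + 9 = 9 + u + w)
T(7, v(6))*(-12 + 49) = (9 + 7 + (1/2)/6)*(-12 + 49) = (9 + 7 + (1/2)*(1/6))*37 = (9 + 7 + 1/12)*37 = (193/12)*37 = 7141/12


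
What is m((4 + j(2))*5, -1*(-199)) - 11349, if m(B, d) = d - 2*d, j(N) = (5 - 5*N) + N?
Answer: -11548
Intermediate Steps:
j(N) = 5 - 4*N
m(B, d) = -d
m((4 + j(2))*5, -1*(-199)) - 11349 = -(-1)*(-199) - 11349 = -1*199 - 11349 = -199 - 11349 = -11548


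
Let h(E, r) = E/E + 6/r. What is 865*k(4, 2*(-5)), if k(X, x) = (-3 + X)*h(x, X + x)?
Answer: 0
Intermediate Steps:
h(E, r) = 1 + 6/r
k(X, x) = (-3 + X)*(6 + X + x)/(X + x) (k(X, x) = (-3 + X)*((6 + (X + x))/(X + x)) = (-3 + X)*((6 + X + x)/(X + x)) = (-3 + X)*(6 + X + x)/(X + x))
865*k(4, 2*(-5)) = 865*((-3 + 4)*(6 + 4 + 2*(-5))/(4 + 2*(-5))) = 865*(1*(6 + 4 - 10)/(4 - 10)) = 865*(1*0/(-6)) = 865*(-⅙*1*0) = 865*0 = 0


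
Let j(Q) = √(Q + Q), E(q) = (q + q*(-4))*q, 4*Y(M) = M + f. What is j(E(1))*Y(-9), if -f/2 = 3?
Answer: -15*I*√6/4 ≈ -9.1856*I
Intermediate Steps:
f = -6 (f = -2*3 = -6)
Y(M) = -3/2 + M/4 (Y(M) = (M - 6)/4 = (-6 + M)/4 = -3/2 + M/4)
E(q) = -3*q² (E(q) = (q - 4*q)*q = (-3*q)*q = -3*q²)
j(Q) = √2*√Q (j(Q) = √(2*Q) = √2*√Q)
j(E(1))*Y(-9) = (√2*√(-3*1²))*(-3/2 + (¼)*(-9)) = (√2*√(-3*1))*(-3/2 - 9/4) = (√2*√(-3))*(-15/4) = (√2*(I*√3))*(-15/4) = (I*√6)*(-15/4) = -15*I*√6/4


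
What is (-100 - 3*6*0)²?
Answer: 10000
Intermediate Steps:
(-100 - 3*6*0)² = (-100 - 18*0)² = (-100 + 0)² = (-100)² = 10000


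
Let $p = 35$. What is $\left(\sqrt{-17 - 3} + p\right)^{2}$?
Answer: $1205 + 140 i \sqrt{5} \approx 1205.0 + 313.05 i$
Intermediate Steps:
$\left(\sqrt{-17 - 3} + p\right)^{2} = \left(\sqrt{-17 - 3} + 35\right)^{2} = \left(\sqrt{-20} + 35\right)^{2} = \left(2 i \sqrt{5} + 35\right)^{2} = \left(35 + 2 i \sqrt{5}\right)^{2}$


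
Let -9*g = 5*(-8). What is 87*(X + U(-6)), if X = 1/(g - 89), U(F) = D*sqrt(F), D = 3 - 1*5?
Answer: -783/761 - 174*I*sqrt(6) ≈ -1.0289 - 426.21*I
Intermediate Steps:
D = -2 (D = 3 - 5 = -2)
U(F) = -2*sqrt(F)
g = 40/9 (g = -5*(-8)/9 = -1/9*(-40) = 40/9 ≈ 4.4444)
X = -9/761 (X = 1/(40/9 - 89) = 1/(-761/9) = -9/761 ≈ -0.011827)
87*(X + U(-6)) = 87*(-9/761 - 2*I*sqrt(6)) = -783/761 - 174*I*sqrt(6)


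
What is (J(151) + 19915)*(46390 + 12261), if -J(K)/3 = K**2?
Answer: -2843869688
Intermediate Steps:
J(K) = -3*K**2
(J(151) + 19915)*(46390 + 12261) = (-3*151**2 + 19915)*(46390 + 12261) = (-3*22801 + 19915)*58651 = (-68403 + 19915)*58651 = -48488*58651 = -2843869688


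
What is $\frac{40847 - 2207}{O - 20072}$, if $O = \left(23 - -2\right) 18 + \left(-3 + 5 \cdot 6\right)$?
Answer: $- \frac{7728}{3919} \approx -1.9719$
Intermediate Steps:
$O = 477$ ($O = \left(23 + 2\right) 18 + \left(-3 + 30\right) = 25 \cdot 18 + 27 = 450 + 27 = 477$)
$\frac{40847 - 2207}{O - 20072} = \frac{40847 - 2207}{477 - 20072} = \frac{38640}{-19595} = 38640 \left(- \frac{1}{19595}\right) = - \frac{7728}{3919}$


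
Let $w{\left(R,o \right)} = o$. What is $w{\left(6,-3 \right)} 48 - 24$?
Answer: $-168$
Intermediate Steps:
$w{\left(6,-3 \right)} 48 - 24 = \left(-3\right) 48 - 24 = -144 - 24 = -168$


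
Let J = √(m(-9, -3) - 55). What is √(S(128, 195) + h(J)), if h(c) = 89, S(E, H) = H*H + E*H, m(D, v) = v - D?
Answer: √63074 ≈ 251.15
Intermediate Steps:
J = 7*I (J = √((-3 - 1*(-9)) - 55) = √((-3 + 9) - 55) = √(6 - 55) = √(-49) = 7*I ≈ 7.0*I)
S(E, H) = H² + E*H
√(S(128, 195) + h(J)) = √(195*(128 + 195) + 89) = √(195*323 + 89) = √(62985 + 89) = √63074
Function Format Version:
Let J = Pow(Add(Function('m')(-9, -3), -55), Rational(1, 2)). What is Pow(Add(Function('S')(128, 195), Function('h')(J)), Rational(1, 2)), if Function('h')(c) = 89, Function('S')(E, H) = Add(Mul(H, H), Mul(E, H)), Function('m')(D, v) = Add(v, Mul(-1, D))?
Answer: Pow(63074, Rational(1, 2)) ≈ 251.15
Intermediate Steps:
J = Mul(7, I) (J = Pow(Add(Add(-3, Mul(-1, -9)), -55), Rational(1, 2)) = Pow(Add(Add(-3, 9), -55), Rational(1, 2)) = Pow(Add(6, -55), Rational(1, 2)) = Pow(-49, Rational(1, 2)) = Mul(7, I) ≈ Mul(7.0000, I))
Function('S')(E, H) = Add(Pow(H, 2), Mul(E, H))
Pow(Add(Function('S')(128, 195), Function('h')(J)), Rational(1, 2)) = Pow(Add(Mul(195, Add(128, 195)), 89), Rational(1, 2)) = Pow(Add(Mul(195, 323), 89), Rational(1, 2)) = Pow(Add(62985, 89), Rational(1, 2)) = Pow(63074, Rational(1, 2))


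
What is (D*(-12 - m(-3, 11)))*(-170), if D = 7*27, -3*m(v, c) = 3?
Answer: 353430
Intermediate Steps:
m(v, c) = -1 (m(v, c) = -⅓*3 = -1)
D = 189
(D*(-12 - m(-3, 11)))*(-170) = (189*(-12 - 1*(-1)))*(-170) = (189*(-12 + 1))*(-170) = (189*(-11))*(-170) = -2079*(-170) = 353430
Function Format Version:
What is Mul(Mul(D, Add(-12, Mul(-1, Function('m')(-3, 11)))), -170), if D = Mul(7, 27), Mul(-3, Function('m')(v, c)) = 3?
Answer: 353430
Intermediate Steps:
Function('m')(v, c) = -1 (Function('m')(v, c) = Mul(Rational(-1, 3), 3) = -1)
D = 189
Mul(Mul(D, Add(-12, Mul(-1, Function('m')(-3, 11)))), -170) = Mul(Mul(189, Add(-12, Mul(-1, -1))), -170) = Mul(Mul(189, Add(-12, 1)), -170) = Mul(Mul(189, -11), -170) = Mul(-2079, -170) = 353430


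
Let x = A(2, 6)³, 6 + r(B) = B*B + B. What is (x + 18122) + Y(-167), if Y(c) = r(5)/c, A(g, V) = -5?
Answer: 3005475/167 ≈ 17997.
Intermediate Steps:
r(B) = -6 + B + B² (r(B) = -6 + (B*B + B) = -6 + (B² + B) = -6 + (B + B²) = -6 + B + B²)
x = -125 (x = (-5)³ = -125)
Y(c) = 24/c (Y(c) = (-6 + 5 + 5²)/c = (-6 + 5 + 25)/c = 24/c)
(x + 18122) + Y(-167) = (-125 + 18122) + 24/(-167) = 17997 + 24*(-1/167) = 17997 - 24/167 = 3005475/167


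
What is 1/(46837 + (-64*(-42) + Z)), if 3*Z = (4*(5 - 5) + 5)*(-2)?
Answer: 3/148565 ≈ 2.0193e-5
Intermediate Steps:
Z = -10/3 (Z = ((4*(5 - 5) + 5)*(-2))/3 = ((4*0 + 5)*(-2))/3 = ((0 + 5)*(-2))/3 = (5*(-2))/3 = (1/3)*(-10) = -10/3 ≈ -3.3333)
1/(46837 + (-64*(-42) + Z)) = 1/(46837 + (-64*(-42) - 10/3)) = 1/(46837 + (2688 - 10/3)) = 1/(46837 + 8054/3) = 1/(148565/3) = 3/148565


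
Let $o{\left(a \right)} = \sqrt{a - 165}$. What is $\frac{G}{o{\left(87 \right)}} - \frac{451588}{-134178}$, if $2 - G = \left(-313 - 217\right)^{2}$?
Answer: $\frac{225794}{67089} + \frac{140449 i \sqrt{78}}{39} \approx 3.3656 + 31805.0 i$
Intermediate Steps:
$G = -280898$ ($G = 2 - \left(-313 - 217\right)^{2} = 2 - \left(-530\right)^{2} = 2 - 280900 = -280898$)
$o{\left(a \right)} = \sqrt{-165 + a}$
$\frac{G}{o{\left(87 \right)}} - \frac{451588}{-134178} = - \frac{280898}{\sqrt{-165 + 87}} - \frac{451588}{-134178} = - \frac{280898}{\sqrt{-78}} - - \frac{225794}{67089} = - \frac{280898}{i \sqrt{78}} + \frac{225794}{67089} = - 280898 \left(- \frac{i \sqrt{78}}{78}\right) + \frac{225794}{67089} = \frac{140449 i \sqrt{78}}{39} + \frac{225794}{67089} = \frac{225794}{67089} + \frac{140449 i \sqrt{78}}{39}$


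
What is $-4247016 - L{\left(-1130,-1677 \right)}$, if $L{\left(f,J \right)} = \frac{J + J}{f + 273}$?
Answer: $- \frac{3639696066}{857} \approx -4.247 \cdot 10^{6}$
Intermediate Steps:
$L{\left(f,J \right)} = \frac{2 J}{273 + f}$
$-4247016 - L{\left(-1130,-1677 \right)} = -4247016 - 2 \left(-1677\right) \frac{1}{273 - 1130} = -4247016 - 2 \left(-1677\right) \frac{1}{-857} = -4247016 - 2 \left(-1677\right) \left(- \frac{1}{857}\right) = -4247016 - \frac{3354}{857} = - \frac{3639696066}{857}$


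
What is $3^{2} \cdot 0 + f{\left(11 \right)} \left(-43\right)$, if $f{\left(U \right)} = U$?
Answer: $-473$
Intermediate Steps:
$3^{2} \cdot 0 + f{\left(11 \right)} \left(-43\right) = 3^{2} \cdot 0 + 11 \left(-43\right) = 9 \cdot 0 - 473 = 0 - 473 = -473$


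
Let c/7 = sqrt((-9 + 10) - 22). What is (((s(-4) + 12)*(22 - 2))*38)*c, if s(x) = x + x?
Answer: 21280*I*sqrt(21) ≈ 97517.0*I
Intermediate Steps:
s(x) = 2*x
c = 7*I*sqrt(21) (c = 7*sqrt((-9 + 10) - 22) = 7*sqrt(1 - 22) = 7*sqrt(-21) = 7*(I*sqrt(21)) = 7*I*sqrt(21) ≈ 32.078*I)
(((s(-4) + 12)*(22 - 2))*38)*c = (((2*(-4) + 12)*(22 - 2))*38)*(7*I*sqrt(21)) = (((-8 + 12)*20)*38)*(7*I*sqrt(21)) = ((4*20)*38)*(7*I*sqrt(21)) = (80*38)*(7*I*sqrt(21)) = 3040*(7*I*sqrt(21)) = 21280*I*sqrt(21)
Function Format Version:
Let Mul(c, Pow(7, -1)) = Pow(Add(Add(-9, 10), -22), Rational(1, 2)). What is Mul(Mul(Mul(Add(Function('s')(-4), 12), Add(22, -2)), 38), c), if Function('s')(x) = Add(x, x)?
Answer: Mul(21280, I, Pow(21, Rational(1, 2))) ≈ Mul(97517., I)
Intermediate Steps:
Function('s')(x) = Mul(2, x)
c = Mul(7, I, Pow(21, Rational(1, 2))) (c = Mul(7, Pow(Add(Add(-9, 10), -22), Rational(1, 2))) = Mul(7, Pow(Add(1, -22), Rational(1, 2))) = Mul(7, Pow(-21, Rational(1, 2))) = Mul(7, Mul(I, Pow(21, Rational(1, 2)))) = Mul(7, I, Pow(21, Rational(1, 2))) ≈ Mul(32.078, I))
Mul(Mul(Mul(Add(Function('s')(-4), 12), Add(22, -2)), 38), c) = Mul(Mul(Mul(Add(Mul(2, -4), 12), Add(22, -2)), 38), Mul(7, I, Pow(21, Rational(1, 2)))) = Mul(Mul(Mul(Add(-8, 12), 20), 38), Mul(7, I, Pow(21, Rational(1, 2)))) = Mul(Mul(Mul(4, 20), 38), Mul(7, I, Pow(21, Rational(1, 2)))) = Mul(Mul(80, 38), Mul(7, I, Pow(21, Rational(1, 2)))) = Mul(3040, Mul(7, I, Pow(21, Rational(1, 2)))) = Mul(21280, I, Pow(21, Rational(1, 2)))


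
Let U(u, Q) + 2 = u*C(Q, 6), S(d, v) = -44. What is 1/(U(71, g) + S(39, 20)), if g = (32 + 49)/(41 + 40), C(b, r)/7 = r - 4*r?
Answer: -1/8992 ≈ -0.00011121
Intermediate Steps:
C(b, r) = -21*r (C(b, r) = 7*(r - 4*r) = 7*(-3*r) = -21*r)
g = 1 (g = 81/81 = 81*(1/81) = 1)
U(u, Q) = -2 - 126*u (U(u, Q) = -2 + u*(-21*6) = -2 + u*(-126) = -2 - 126*u)
1/(U(71, g) + S(39, 20)) = 1/((-2 - 126*71) - 44) = 1/((-2 - 8946) - 44) = 1/(-8948 - 44) = 1/(-8992) = -1/8992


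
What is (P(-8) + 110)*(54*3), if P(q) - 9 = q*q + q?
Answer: 28350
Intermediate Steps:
P(q) = 9 + q + q² (P(q) = 9 + (q*q + q) = 9 + (q² + q) = 9 + (q + q²) = 9 + q + q²)
(P(-8) + 110)*(54*3) = ((9 - 8 + (-8)²) + 110)*(54*3) = ((9 - 8 + 64) + 110)*162 = (65 + 110)*162 = 175*162 = 28350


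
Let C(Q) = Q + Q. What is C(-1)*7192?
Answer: -14384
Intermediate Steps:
C(Q) = 2*Q
C(-1)*7192 = (2*(-1))*7192 = -2*7192 = -14384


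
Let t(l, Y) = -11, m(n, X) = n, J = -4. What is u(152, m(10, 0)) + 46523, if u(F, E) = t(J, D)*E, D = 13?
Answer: 46413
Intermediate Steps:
u(F, E) = -11*E
u(152, m(10, 0)) + 46523 = -11*10 + 46523 = -110 + 46523 = 46413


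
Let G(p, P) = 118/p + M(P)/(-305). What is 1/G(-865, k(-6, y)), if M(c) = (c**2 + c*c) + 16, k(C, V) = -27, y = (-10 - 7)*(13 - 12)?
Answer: -10553/52440 ≈ -0.20124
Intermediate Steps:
y = -17 (y = -17*1 = -17)
M(c) = 16 + 2*c**2 (M(c) = (c**2 + c**2) + 16 = 2*c**2 + 16 = 16 + 2*c**2)
G(p, P) = -16/305 + 118/p - 2*P**2/305 (G(p, P) = 118/p + (16 + 2*P**2)/(-305) = 118/p + (16 + 2*P**2)*(-1/305) = 118/p + (-16/305 - 2*P**2/305) = -16/305 + 118/p - 2*P**2/305)
1/G(-865, k(-6, y)) = 1/((2/305)*(17995 - 1*(-865)*(8 + (-27)**2))/(-865)) = 1/((2/305)*(-1/865)*(17995 - 1*(-865)*(8 + 729))) = 1/((2/305)*(-1/865)*(17995 - 1*(-865)*737)) = 1/((2/305)*(-1/865)*(17995 + 637505)) = 1/((2/305)*(-1/865)*655500) = 1/(-52440/10553) = -10553/52440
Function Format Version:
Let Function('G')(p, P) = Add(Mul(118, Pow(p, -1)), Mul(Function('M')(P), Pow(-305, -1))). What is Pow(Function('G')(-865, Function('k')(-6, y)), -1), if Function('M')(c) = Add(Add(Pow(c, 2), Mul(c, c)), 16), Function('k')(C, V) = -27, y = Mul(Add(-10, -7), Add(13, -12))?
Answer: Rational(-10553, 52440) ≈ -0.20124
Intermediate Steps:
y = -17 (y = Mul(-17, 1) = -17)
Function('M')(c) = Add(16, Mul(2, Pow(c, 2))) (Function('M')(c) = Add(Add(Pow(c, 2), Pow(c, 2)), 16) = Add(Mul(2, Pow(c, 2)), 16) = Add(16, Mul(2, Pow(c, 2))))
Function('G')(p, P) = Add(Rational(-16, 305), Mul(118, Pow(p, -1)), Mul(Rational(-2, 305), Pow(P, 2))) (Function('G')(p, P) = Add(Mul(118, Pow(p, -1)), Mul(Add(16, Mul(2, Pow(P, 2))), Pow(-305, -1))) = Add(Mul(118, Pow(p, -1)), Mul(Add(16, Mul(2, Pow(P, 2))), Rational(-1, 305))) = Add(Mul(118, Pow(p, -1)), Add(Rational(-16, 305), Mul(Rational(-2, 305), Pow(P, 2)))) = Add(Rational(-16, 305), Mul(118, Pow(p, -1)), Mul(Rational(-2, 305), Pow(P, 2))))
Pow(Function('G')(-865, Function('k')(-6, y)), -1) = Pow(Mul(Rational(2, 305), Pow(-865, -1), Add(17995, Mul(-1, -865, Add(8, Pow(-27, 2))))), -1) = Pow(Mul(Rational(2, 305), Rational(-1, 865), Add(17995, Mul(-1, -865, Add(8, 729)))), -1) = Pow(Mul(Rational(2, 305), Rational(-1, 865), Add(17995, Mul(-1, -865, 737))), -1) = Pow(Mul(Rational(2, 305), Rational(-1, 865), Add(17995, 637505)), -1) = Pow(Mul(Rational(2, 305), Rational(-1, 865), 655500), -1) = Pow(Rational(-52440, 10553), -1) = Rational(-10553, 52440)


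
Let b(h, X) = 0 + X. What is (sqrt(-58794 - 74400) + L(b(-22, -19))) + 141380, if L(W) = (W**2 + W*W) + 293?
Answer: 142395 + I*sqrt(133194) ≈ 1.424e+5 + 364.96*I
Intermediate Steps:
b(h, X) = X
L(W) = 293 + 2*W**2 (L(W) = (W**2 + W**2) + 293 = 2*W**2 + 293 = 293 + 2*W**2)
(sqrt(-58794 - 74400) + L(b(-22, -19))) + 141380 = (sqrt(-58794 - 74400) + (293 + 2*(-19)**2)) + 141380 = (sqrt(-133194) + (293 + 2*361)) + 141380 = (I*sqrt(133194) + (293 + 722)) + 141380 = (I*sqrt(133194) + 1015) + 141380 = (1015 + I*sqrt(133194)) + 141380 = 142395 + I*sqrt(133194)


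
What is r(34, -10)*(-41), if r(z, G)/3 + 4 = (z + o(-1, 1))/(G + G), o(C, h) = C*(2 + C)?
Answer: 13899/20 ≈ 694.95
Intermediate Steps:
r(z, G) = -12 + 3*(-1 + z)/(2*G) (r(z, G) = -12 + 3*((z - (2 - 1))/(G + G)) = -12 + 3*((z - 1*1)/((2*G))) = -12 + 3*((z - 1)*(1/(2*G))) = -12 + 3*((-1 + z)*(1/(2*G))) = -12 + 3*((-1 + z)/(2*G)) = -12 + 3*(-1 + z)/(2*G))
r(34, -10)*(-41) = ((3/2)*(-1 + 34 - 8*(-10))/(-10))*(-41) = ((3/2)*(-⅒)*(-1 + 34 + 80))*(-41) = ((3/2)*(-⅒)*113)*(-41) = -339/20*(-41) = 13899/20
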